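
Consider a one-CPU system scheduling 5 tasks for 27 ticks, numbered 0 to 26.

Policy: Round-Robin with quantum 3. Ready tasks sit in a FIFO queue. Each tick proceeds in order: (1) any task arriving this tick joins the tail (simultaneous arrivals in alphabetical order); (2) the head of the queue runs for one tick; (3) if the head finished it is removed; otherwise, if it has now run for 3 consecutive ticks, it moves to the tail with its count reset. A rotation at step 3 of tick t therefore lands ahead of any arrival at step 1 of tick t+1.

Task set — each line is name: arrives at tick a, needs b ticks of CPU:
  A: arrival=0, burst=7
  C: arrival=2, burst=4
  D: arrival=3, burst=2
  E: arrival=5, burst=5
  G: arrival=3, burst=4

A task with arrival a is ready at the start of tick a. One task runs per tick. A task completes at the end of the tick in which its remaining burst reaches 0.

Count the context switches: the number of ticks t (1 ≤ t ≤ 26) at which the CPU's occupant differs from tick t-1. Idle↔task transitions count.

context switches = 10

t=0: queue=[A] q_used=0 → run A
t=1: queue=[A] q_used=1 → run A
t=2: queue=[A,C] q_used=2 → run A
t=3: queue=[C,A,D,G] q_used=0 → run C
t=4: queue=[C,A,D,G] q_used=1 → run C
t=5: queue=[C,A,D,G,E] q_used=2 → run C
t=6: queue=[A,D,G,E,C] q_used=0 → run A
t=7: queue=[A,D,G,E,C] q_used=1 → run A
t=8: queue=[A,D,G,E,C] q_used=2 → run A
t=9: queue=[D,G,E,C,A] q_used=0 → run D
t=10: queue=[D,G,E,C,A] q_used=1 → run D
t=11: queue=[G,E,C,A] q_used=0 → run G
t=12: queue=[G,E,C,A] q_used=1 → run G
t=13: queue=[G,E,C,A] q_used=2 → run G
t=14: queue=[E,C,A,G] q_used=0 → run E
t=15: queue=[E,C,A,G] q_used=1 → run E
t=16: queue=[E,C,A,G] q_used=2 → run E
t=17: queue=[C,A,G,E] q_used=0 → run C
t=18: queue=[A,G,E] q_used=0 → run A
t=19: queue=[G,E] q_used=0 → run G
t=20: queue=[E] q_used=0 → run E
t=21: queue=[E] q_used=1 → run E
t=22: (idle)
t=23: (idle)
t=24: (idle)
t=25: (idle)
t=26: (idle)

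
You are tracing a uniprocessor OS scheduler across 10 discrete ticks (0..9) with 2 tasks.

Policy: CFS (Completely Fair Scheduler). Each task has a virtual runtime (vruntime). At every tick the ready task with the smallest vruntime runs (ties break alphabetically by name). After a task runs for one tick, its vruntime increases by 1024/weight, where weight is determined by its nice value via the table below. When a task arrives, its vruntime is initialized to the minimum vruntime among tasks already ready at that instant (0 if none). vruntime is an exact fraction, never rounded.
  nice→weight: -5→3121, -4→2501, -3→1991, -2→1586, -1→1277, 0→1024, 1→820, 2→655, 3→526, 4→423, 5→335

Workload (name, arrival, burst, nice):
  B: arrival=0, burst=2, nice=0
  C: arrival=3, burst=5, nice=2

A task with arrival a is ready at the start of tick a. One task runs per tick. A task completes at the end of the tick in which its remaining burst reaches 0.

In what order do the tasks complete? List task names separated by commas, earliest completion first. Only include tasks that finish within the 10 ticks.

completion order = B, C

t=0: vr[B=0] → run B
t=1: vr[B=1] → run B
t=2: (idle)
t=3: vr[C=0] → run C
t=4: vr[C=1024/655] → run C
t=5: vr[C=2048/655] → run C
t=6: vr[C=3072/655] → run C
t=7: vr[C=4096/655] → run C
t=8: (idle)
t=9: (idle)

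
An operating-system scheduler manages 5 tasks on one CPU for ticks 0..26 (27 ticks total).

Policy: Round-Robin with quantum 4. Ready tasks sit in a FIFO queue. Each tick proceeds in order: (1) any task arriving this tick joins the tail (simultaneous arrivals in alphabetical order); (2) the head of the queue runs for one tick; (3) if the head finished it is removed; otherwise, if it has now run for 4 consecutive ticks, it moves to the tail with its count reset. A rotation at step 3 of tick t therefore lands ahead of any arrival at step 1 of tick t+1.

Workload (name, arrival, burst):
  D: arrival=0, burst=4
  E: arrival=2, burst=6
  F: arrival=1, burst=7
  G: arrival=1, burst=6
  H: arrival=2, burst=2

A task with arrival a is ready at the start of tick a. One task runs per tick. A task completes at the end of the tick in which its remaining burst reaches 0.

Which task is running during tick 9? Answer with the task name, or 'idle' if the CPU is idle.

t=0: queue=[D] q_used=0 → run D
t=1: queue=[D,F,G] q_used=1 → run D
t=2: queue=[D,F,G,E,H] q_used=2 → run D
t=3: queue=[D,F,G,E,H] q_used=3 → run D
t=4: queue=[F,G,E,H] q_used=0 → run F
t=5: queue=[F,G,E,H] q_used=1 → run F
t=6: queue=[F,G,E,H] q_used=2 → run F
t=7: queue=[F,G,E,H] q_used=3 → run F
t=8: queue=[G,E,H,F] q_used=0 → run G
t=9: queue=[G,E,H,F] q_used=1 → run G
t=10: queue=[G,E,H,F] q_used=2 → run G
t=11: queue=[G,E,H,F] q_used=3 → run G
t=12: queue=[E,H,F,G] q_used=0 → run E
t=13: queue=[E,H,F,G] q_used=1 → run E
t=14: queue=[E,H,F,G] q_used=2 → run E
t=15: queue=[E,H,F,G] q_used=3 → run E
t=16: queue=[H,F,G,E] q_used=0 → run H
t=17: queue=[H,F,G,E] q_used=1 → run H
t=18: queue=[F,G,E] q_used=0 → run F
t=19: queue=[F,G,E] q_used=1 → run F
t=20: queue=[F,G,E] q_used=2 → run F
t=21: queue=[G,E] q_used=0 → run G
t=22: queue=[G,E] q_used=1 → run G
t=23: queue=[E] q_used=0 → run E
t=24: queue=[E] q_used=1 → run E
t=25: (idle)
t=26: (idle)

running at tick 9 = G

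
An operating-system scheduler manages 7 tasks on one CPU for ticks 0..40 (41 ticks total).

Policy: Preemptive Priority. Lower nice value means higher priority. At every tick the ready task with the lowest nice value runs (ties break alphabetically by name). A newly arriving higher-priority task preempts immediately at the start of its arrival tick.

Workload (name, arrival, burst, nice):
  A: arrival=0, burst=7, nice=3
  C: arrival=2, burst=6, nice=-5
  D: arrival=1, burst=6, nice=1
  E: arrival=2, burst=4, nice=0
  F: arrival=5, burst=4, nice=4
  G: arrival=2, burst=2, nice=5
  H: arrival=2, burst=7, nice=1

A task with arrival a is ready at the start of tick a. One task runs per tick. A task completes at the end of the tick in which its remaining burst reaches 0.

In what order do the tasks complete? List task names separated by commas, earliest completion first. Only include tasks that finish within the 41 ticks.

completion order = C, E, D, H, A, F, G

t=0: ready={A} → run A
t=1: ready={A,D} → run D
t=2: ready={A,C,D,E,G,H} → run C
t=3: ready={A,C,D,E,G,H} → run C
t=4: ready={A,C,D,E,G,H} → run C
t=5: ready={A,C,D,E,F,G,H} → run C
t=6: ready={A,C,D,E,F,G,H} → run C
t=7: ready={A,C,D,E,F,G,H} → run C
t=8: ready={A,D,E,F,G,H} → run E
t=9: ready={A,D,E,F,G,H} → run E
t=10: ready={A,D,E,F,G,H} → run E
t=11: ready={A,D,E,F,G,H} → run E
t=12: ready={A,D,F,G,H} → run D
t=13: ready={A,D,F,G,H} → run D
t=14: ready={A,D,F,G,H} → run D
t=15: ready={A,D,F,G,H} → run D
t=16: ready={A,D,F,G,H} → run D
t=17: ready={A,F,G,H} → run H
t=18: ready={A,F,G,H} → run H
t=19: ready={A,F,G,H} → run H
t=20: ready={A,F,G,H} → run H
t=21: ready={A,F,G,H} → run H
t=22: ready={A,F,G,H} → run H
t=23: ready={A,F,G,H} → run H
t=24: ready={A,F,G} → run A
t=25: ready={A,F,G} → run A
t=26: ready={A,F,G} → run A
t=27: ready={A,F,G} → run A
t=28: ready={A,F,G} → run A
t=29: ready={A,F,G} → run A
t=30: ready={F,G} → run F
t=31: ready={F,G} → run F
t=32: ready={F,G} → run F
t=33: ready={F,G} → run F
t=34: ready={G} → run G
t=35: ready={G} → run G
t=36: (idle)
t=37: (idle)
t=38: (idle)
t=39: (idle)
t=40: (idle)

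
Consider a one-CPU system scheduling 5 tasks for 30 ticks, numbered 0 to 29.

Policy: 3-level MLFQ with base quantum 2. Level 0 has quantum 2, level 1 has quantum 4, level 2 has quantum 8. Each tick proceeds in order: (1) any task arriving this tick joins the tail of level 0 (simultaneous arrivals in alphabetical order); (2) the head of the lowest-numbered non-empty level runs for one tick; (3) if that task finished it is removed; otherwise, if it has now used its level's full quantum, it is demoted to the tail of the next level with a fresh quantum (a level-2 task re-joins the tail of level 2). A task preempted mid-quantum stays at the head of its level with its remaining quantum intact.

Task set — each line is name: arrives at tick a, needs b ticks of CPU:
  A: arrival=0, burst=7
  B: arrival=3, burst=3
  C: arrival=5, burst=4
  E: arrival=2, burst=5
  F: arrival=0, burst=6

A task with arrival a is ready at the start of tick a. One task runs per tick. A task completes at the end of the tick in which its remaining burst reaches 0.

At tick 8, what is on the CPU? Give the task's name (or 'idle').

running at tick 8 = C

t=0: L0/L1/L2 = AF/-/- → run A
t=1: L0/L1/L2 = AF/-/- → run A
t=2: L0/L1/L2 = FE/A/- → run F
t=3: L0/L1/L2 = FEB/A/- → run F
t=4: L0/L1/L2 = EB/AF/- → run E
t=5: L0/L1/L2 = EBC/AF/- → run E
t=6: L0/L1/L2 = BC/AFE/- → run B
t=7: L0/L1/L2 = BC/AFE/- → run B
t=8: L0/L1/L2 = C/AFEB/- → run C
t=9: L0/L1/L2 = C/AFEB/- → run C
t=10: L0/L1/L2 = -/AFEBC/- → run A
t=11: L0/L1/L2 = -/AFEBC/- → run A
t=12: L0/L1/L2 = -/AFEBC/- → run A
t=13: L0/L1/L2 = -/AFEBC/- → run A
t=14: L0/L1/L2 = -/FEBC/A → run F
t=15: L0/L1/L2 = -/FEBC/A → run F
t=16: L0/L1/L2 = -/FEBC/A → run F
t=17: L0/L1/L2 = -/FEBC/A → run F
t=18: L0/L1/L2 = -/EBC/A → run E
t=19: L0/L1/L2 = -/EBC/A → run E
t=20: L0/L1/L2 = -/EBC/A → run E
t=21: L0/L1/L2 = -/BC/A → run B
t=22: L0/L1/L2 = -/C/A → run C
t=23: L0/L1/L2 = -/C/A → run C
t=24: L0/L1/L2 = -/-/A → run A
t=25: (idle)
t=26: (idle)
t=27: (idle)
t=28: (idle)
t=29: (idle)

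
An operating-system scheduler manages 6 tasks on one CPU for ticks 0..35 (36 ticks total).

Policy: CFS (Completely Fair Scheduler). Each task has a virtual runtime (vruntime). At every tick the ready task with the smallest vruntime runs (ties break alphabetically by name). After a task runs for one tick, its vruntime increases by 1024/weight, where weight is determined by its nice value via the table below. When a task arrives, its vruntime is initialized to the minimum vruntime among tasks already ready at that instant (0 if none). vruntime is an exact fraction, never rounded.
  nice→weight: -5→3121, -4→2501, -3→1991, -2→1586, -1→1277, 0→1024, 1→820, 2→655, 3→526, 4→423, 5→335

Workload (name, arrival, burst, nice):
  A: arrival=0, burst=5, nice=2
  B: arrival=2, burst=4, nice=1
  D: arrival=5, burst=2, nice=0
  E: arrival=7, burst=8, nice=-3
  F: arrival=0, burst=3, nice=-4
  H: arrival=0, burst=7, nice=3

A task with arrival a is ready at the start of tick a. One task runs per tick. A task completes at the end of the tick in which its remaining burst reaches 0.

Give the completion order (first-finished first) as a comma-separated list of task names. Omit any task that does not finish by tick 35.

completion order = F, D, B, E, A, H

t=0: vr[A=0 F=0 H=0] → run A
t=1: vr[A=1024/655 F=0 H=0] → run F
t=2: vr[A=1024/655 B=0 F=1024/2501 H=0] → run B
t=3: vr[A=1024/655 B=256/205 F=1024/2501 H=0] → run H
t=4: vr[A=1024/655 B=256/205 F=1024/2501 H=512/263] → run F
t=5: vr[A=1024/655 B=256/205 D=2048/2501 F=2048/2501 H=512/263] → run D
t=6: vr[A=1024/655 B=256/205 D=4549/2501 F=2048/2501 H=512/263] → run F
t=7: vr[A=1024/655 B=256/205 D=4549/2501 E=256/205 H=512/263] → run B
t=8: vr[A=1024/655 B=512/205 D=4549/2501 E=256/205 H=512/263] → run E
t=9: vr[A=1024/655 B=512/205 D=4549/2501 E=719616/408155 H=512/263] → run A
t=10: vr[A=2048/655 B=512/205 D=4549/2501 E=719616/408155 H=512/263] → run E
t=11: vr[A=2048/655 B=512/205 D=4549/2501 E=929536/408155 H=512/263] → run D
t=12: vr[A=2048/655 B=512/205 E=929536/408155 H=512/263] → run H
t=13: vr[A=2048/655 B=512/205 E=929536/408155 H=1024/263] → run E
t=14: vr[A=2048/655 B=512/205 E=1139456/408155 H=1024/263] → run B
t=15: vr[A=2048/655 B=768/205 E=1139456/408155 H=1024/263] → run E
t=16: vr[A=2048/655 B=768/205 E=1349376/408155 H=1024/263] → run A
t=17: vr[A=3072/655 B=768/205 E=1349376/408155 H=1024/263] → run E
t=18: vr[A=3072/655 B=768/205 E=1559296/408155 H=1024/263] → run B
t=19: vr[A=3072/655 E=1559296/408155 H=1024/263] → run E
t=20: vr[A=3072/655 E=1769216/408155 H=1024/263] → run H
t=21: vr[A=3072/655 E=1769216/408155 H=1536/263] → run E
t=22: vr[A=3072/655 E=1979136/408155 H=1536/263] → run A
t=23: vr[A=4096/655 E=1979136/408155 H=1536/263] → run E
t=24: vr[A=4096/655 H=1536/263] → run H
t=25: vr[A=4096/655 H=2048/263] → run A
t=26: vr[H=2048/263] → run H
t=27: vr[H=2560/263] → run H
t=28: vr[H=3072/263] → run H
t=29: (idle)
t=30: (idle)
t=31: (idle)
t=32: (idle)
t=33: (idle)
t=34: (idle)
t=35: (idle)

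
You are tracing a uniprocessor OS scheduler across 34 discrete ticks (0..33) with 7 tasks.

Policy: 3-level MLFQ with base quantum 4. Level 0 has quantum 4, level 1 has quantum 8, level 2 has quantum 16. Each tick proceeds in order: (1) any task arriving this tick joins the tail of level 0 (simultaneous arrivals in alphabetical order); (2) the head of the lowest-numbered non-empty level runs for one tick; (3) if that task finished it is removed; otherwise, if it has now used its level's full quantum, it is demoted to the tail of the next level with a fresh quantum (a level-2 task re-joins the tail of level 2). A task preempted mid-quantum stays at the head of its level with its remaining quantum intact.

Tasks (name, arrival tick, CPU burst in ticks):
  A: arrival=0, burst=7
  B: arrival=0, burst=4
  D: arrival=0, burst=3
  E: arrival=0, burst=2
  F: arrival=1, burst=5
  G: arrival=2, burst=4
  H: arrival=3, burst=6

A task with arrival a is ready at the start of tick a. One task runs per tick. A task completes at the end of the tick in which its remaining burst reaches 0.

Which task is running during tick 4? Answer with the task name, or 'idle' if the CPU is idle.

running at tick 4 = B

t=0: L0/L1/L2 = ABDE/-/- → run A
t=1: L0/L1/L2 = ABDEF/-/- → run A
t=2: L0/L1/L2 = ABDEFG/-/- → run A
t=3: L0/L1/L2 = ABDEFGH/-/- → run A
t=4: L0/L1/L2 = BDEFGH/A/- → run B
t=5: L0/L1/L2 = BDEFGH/A/- → run B
t=6: L0/L1/L2 = BDEFGH/A/- → run B
t=7: L0/L1/L2 = BDEFGH/A/- → run B
t=8: L0/L1/L2 = DEFGH/A/- → run D
t=9: L0/L1/L2 = DEFGH/A/- → run D
t=10: L0/L1/L2 = DEFGH/A/- → run D
t=11: L0/L1/L2 = EFGH/A/- → run E
t=12: L0/L1/L2 = EFGH/A/- → run E
t=13: L0/L1/L2 = FGH/A/- → run F
t=14: L0/L1/L2 = FGH/A/- → run F
t=15: L0/L1/L2 = FGH/A/- → run F
t=16: L0/L1/L2 = FGH/A/- → run F
t=17: L0/L1/L2 = GH/AF/- → run G
t=18: L0/L1/L2 = GH/AF/- → run G
t=19: L0/L1/L2 = GH/AF/- → run G
t=20: L0/L1/L2 = GH/AF/- → run G
t=21: L0/L1/L2 = H/AF/- → run H
t=22: L0/L1/L2 = H/AF/- → run H
t=23: L0/L1/L2 = H/AF/- → run H
t=24: L0/L1/L2 = H/AF/- → run H
t=25: L0/L1/L2 = -/AFH/- → run A
t=26: L0/L1/L2 = -/AFH/- → run A
t=27: L0/L1/L2 = -/AFH/- → run A
t=28: L0/L1/L2 = -/FH/- → run F
t=29: L0/L1/L2 = -/H/- → run H
t=30: L0/L1/L2 = -/H/- → run H
t=31: (idle)
t=32: (idle)
t=33: (idle)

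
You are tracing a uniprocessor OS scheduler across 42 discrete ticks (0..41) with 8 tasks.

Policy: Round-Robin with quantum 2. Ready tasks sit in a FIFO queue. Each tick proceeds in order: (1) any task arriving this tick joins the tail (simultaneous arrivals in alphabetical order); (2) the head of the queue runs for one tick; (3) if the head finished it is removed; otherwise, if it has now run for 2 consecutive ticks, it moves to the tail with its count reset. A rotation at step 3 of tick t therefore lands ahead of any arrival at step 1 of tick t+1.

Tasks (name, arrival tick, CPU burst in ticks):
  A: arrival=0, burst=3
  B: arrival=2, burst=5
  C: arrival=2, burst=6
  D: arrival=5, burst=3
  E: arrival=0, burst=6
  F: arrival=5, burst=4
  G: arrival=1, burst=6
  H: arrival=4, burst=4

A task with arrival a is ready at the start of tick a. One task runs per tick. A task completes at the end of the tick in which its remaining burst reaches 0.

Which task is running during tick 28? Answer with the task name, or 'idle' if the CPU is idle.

running at tick 28 = H

t=0: queue=[A,E] q_used=0 → run A
t=1: queue=[A,E,G] q_used=1 → run A
t=2: queue=[E,G,A,B,C] q_used=0 → run E
t=3: queue=[E,G,A,B,C] q_used=1 → run E
t=4: queue=[G,A,B,C,E,H] q_used=0 → run G
t=5: queue=[G,A,B,C,E,H,D,F] q_used=1 → run G
t=6: queue=[A,B,C,E,H,D,F,G] q_used=0 → run A
t=7: queue=[B,C,E,H,D,F,G] q_used=0 → run B
t=8: queue=[B,C,E,H,D,F,G] q_used=1 → run B
t=9: queue=[C,E,H,D,F,G,B] q_used=0 → run C
t=10: queue=[C,E,H,D,F,G,B] q_used=1 → run C
t=11: queue=[E,H,D,F,G,B,C] q_used=0 → run E
t=12: queue=[E,H,D,F,G,B,C] q_used=1 → run E
t=13: queue=[H,D,F,G,B,C,E] q_used=0 → run H
t=14: queue=[H,D,F,G,B,C,E] q_used=1 → run H
t=15: queue=[D,F,G,B,C,E,H] q_used=0 → run D
t=16: queue=[D,F,G,B,C,E,H] q_used=1 → run D
t=17: queue=[F,G,B,C,E,H,D] q_used=0 → run F
t=18: queue=[F,G,B,C,E,H,D] q_used=1 → run F
t=19: queue=[G,B,C,E,H,D,F] q_used=0 → run G
t=20: queue=[G,B,C,E,H,D,F] q_used=1 → run G
t=21: queue=[B,C,E,H,D,F,G] q_used=0 → run B
t=22: queue=[B,C,E,H,D,F,G] q_used=1 → run B
t=23: queue=[C,E,H,D,F,G,B] q_used=0 → run C
t=24: queue=[C,E,H,D,F,G,B] q_used=1 → run C
t=25: queue=[E,H,D,F,G,B,C] q_used=0 → run E
t=26: queue=[E,H,D,F,G,B,C] q_used=1 → run E
t=27: queue=[H,D,F,G,B,C] q_used=0 → run H
t=28: queue=[H,D,F,G,B,C] q_used=1 → run H
t=29: queue=[D,F,G,B,C] q_used=0 → run D
t=30: queue=[F,G,B,C] q_used=0 → run F
t=31: queue=[F,G,B,C] q_used=1 → run F
t=32: queue=[G,B,C] q_used=0 → run G
t=33: queue=[G,B,C] q_used=1 → run G
t=34: queue=[B,C] q_used=0 → run B
t=35: queue=[C] q_used=0 → run C
t=36: queue=[C] q_used=1 → run C
t=37: (idle)
t=38: (idle)
t=39: (idle)
t=40: (idle)
t=41: (idle)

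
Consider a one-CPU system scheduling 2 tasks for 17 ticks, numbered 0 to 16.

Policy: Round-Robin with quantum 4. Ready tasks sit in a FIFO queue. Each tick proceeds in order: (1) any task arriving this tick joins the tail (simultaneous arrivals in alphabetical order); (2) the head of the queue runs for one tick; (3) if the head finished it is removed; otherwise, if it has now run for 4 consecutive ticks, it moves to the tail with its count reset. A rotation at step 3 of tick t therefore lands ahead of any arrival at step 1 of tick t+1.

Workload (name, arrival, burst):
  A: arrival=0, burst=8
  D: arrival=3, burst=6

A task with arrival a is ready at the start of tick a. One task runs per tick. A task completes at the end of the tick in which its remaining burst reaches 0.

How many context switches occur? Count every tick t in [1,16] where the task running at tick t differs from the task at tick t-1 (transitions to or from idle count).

t=0: queue=[A] q_used=0 → run A
t=1: queue=[A] q_used=1 → run A
t=2: queue=[A] q_used=2 → run A
t=3: queue=[A,D] q_used=3 → run A
t=4: queue=[D,A] q_used=0 → run D
t=5: queue=[D,A] q_used=1 → run D
t=6: queue=[D,A] q_used=2 → run D
t=7: queue=[D,A] q_used=3 → run D
t=8: queue=[A,D] q_used=0 → run A
t=9: queue=[A,D] q_used=1 → run A
t=10: queue=[A,D] q_used=2 → run A
t=11: queue=[A,D] q_used=3 → run A
t=12: queue=[D] q_used=0 → run D
t=13: queue=[D] q_used=1 → run D
t=14: (idle)
t=15: (idle)
t=16: (idle)

context switches = 4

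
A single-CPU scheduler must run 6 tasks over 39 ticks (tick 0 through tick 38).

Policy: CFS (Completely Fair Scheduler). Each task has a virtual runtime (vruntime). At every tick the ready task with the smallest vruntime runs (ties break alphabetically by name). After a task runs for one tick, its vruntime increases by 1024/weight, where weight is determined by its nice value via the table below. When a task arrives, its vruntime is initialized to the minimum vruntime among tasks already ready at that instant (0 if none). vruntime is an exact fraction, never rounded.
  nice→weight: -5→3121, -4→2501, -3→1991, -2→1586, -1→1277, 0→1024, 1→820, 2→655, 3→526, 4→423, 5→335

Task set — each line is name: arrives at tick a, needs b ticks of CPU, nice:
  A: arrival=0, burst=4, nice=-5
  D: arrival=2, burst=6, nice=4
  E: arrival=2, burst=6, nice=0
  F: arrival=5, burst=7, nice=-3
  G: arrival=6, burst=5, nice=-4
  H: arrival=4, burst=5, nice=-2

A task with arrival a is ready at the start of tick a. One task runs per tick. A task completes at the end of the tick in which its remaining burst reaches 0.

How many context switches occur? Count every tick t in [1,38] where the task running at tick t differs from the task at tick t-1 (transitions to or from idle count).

context switches = 29

t=0: vr[A=0] → run A
t=1: vr[A=1024/3121] → run A
t=2: vr[A=2048/3121 D=2048/3121 E=2048/3121] → run A
t=3: vr[A=3072/3121 D=2048/3121 E=2048/3121] → run D
t=4: vr[A=3072/3121 D=4062208/1320183 E=2048/3121 H=2048/3121] → run E
t=5: vr[A=3072/3121 D=4062208/1320183 E=5169/3121 F=2048/3121 H=2048/3121] → run F
t=6: vr[A=3072/3121 D=4062208/1320183 E=5169/3121 F=7273472/6213911 G=2048/3121 H=2048/3121] → run G
t=7: vr[A=3072/3121 D=4062208/1320183 E=5169/3121 F=7273472/6213911 G=8317952/7805621 H=2048/3121] → run H
t=8: vr[A=3072/3121 D=4062208/1320183 E=5169/3121 F=7273472/6213911 G=8317952/7805621 H=3222016/2474953] → run A
t=9: vr[D=4062208/1320183 E=5169/3121 F=7273472/6213911 G=8317952/7805621 H=3222016/2474953] → run G
t=10: vr[D=4062208/1320183 E=5169/3121 F=7273472/6213911 G=11513856/7805621 H=3222016/2474953] → run F
t=11: vr[D=4062208/1320183 E=5169/3121 F=10469376/6213911 G=11513856/7805621 H=3222016/2474953] → run H
t=12: vr[D=4062208/1320183 E=5169/3121 F=10469376/6213911 G=11513856/7805621 H=4819968/2474953] → run G
t=13: vr[D=4062208/1320183 E=5169/3121 F=10469376/6213911 G=14709760/7805621 H=4819968/2474953] → run E
t=14: vr[D=4062208/1320183 E=8290/3121 F=10469376/6213911 G=14709760/7805621 H=4819968/2474953] → run F
t=15: vr[D=4062208/1320183 E=8290/3121 F=13665280/6213911 G=14709760/7805621 H=4819968/2474953] → run G
t=16: vr[D=4062208/1320183 E=8290/3121 F=13665280/6213911 G=17905664/7805621 H=4819968/2474953] → run H
t=17: vr[D=4062208/1320183 E=8290/3121 F=13665280/6213911 G=17905664/7805621 H=6417920/2474953] → run F
t=18: vr[D=4062208/1320183 E=8290/3121 F=16861184/6213911 G=17905664/7805621 H=6417920/2474953] → run G
t=19: vr[D=4062208/1320183 E=8290/3121 F=16861184/6213911 H=6417920/2474953] → run H
t=20: vr[D=4062208/1320183 E=8290/3121 F=16861184/6213911 H=8015872/2474953] → run E
t=21: vr[D=4062208/1320183 E=11411/3121 F=16861184/6213911 H=8015872/2474953] → run F
t=22: vr[D=4062208/1320183 E=11411/3121 F=20057088/6213911 H=8015872/2474953] → run D
t=23: vr[D=7258112/1320183 E=11411/3121 F=20057088/6213911 H=8015872/2474953] → run F
t=24: vr[D=7258112/1320183 E=11411/3121 F=23252992/6213911 H=8015872/2474953] → run H
t=25: vr[D=7258112/1320183 E=11411/3121 F=23252992/6213911] → run E
t=26: vr[D=7258112/1320183 E=14532/3121 F=23252992/6213911] → run F
t=27: vr[D=7258112/1320183 E=14532/3121] → run E
t=28: vr[D=7258112/1320183 E=17653/3121] → run D
t=29: vr[D=3484672/440061 E=17653/3121] → run E
t=30: vr[D=3484672/440061] → run D
t=31: vr[D=13649920/1320183] → run D
t=32: vr[D=16845824/1320183] → run D
t=33: (idle)
t=34: (idle)
t=35: (idle)
t=36: (idle)
t=37: (idle)
t=38: (idle)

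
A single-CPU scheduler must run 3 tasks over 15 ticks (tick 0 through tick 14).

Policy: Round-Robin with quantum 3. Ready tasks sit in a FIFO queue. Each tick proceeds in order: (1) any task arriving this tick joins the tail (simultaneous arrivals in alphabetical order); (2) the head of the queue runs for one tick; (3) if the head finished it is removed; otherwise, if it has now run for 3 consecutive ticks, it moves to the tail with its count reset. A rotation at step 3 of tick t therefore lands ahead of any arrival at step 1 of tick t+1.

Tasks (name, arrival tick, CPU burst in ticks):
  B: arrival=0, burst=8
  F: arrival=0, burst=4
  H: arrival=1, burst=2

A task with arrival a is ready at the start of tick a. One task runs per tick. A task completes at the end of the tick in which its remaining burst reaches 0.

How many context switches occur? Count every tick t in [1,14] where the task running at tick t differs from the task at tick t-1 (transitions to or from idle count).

t=0: queue=[B,F] q_used=0 → run B
t=1: queue=[B,F,H] q_used=1 → run B
t=2: queue=[B,F,H] q_used=2 → run B
t=3: queue=[F,H,B] q_used=0 → run F
t=4: queue=[F,H,B] q_used=1 → run F
t=5: queue=[F,H,B] q_used=2 → run F
t=6: queue=[H,B,F] q_used=0 → run H
t=7: queue=[H,B,F] q_used=1 → run H
t=8: queue=[B,F] q_used=0 → run B
t=9: queue=[B,F] q_used=1 → run B
t=10: queue=[B,F] q_used=2 → run B
t=11: queue=[F,B] q_used=0 → run F
t=12: queue=[B] q_used=0 → run B
t=13: queue=[B] q_used=1 → run B
t=14: (idle)

context switches = 6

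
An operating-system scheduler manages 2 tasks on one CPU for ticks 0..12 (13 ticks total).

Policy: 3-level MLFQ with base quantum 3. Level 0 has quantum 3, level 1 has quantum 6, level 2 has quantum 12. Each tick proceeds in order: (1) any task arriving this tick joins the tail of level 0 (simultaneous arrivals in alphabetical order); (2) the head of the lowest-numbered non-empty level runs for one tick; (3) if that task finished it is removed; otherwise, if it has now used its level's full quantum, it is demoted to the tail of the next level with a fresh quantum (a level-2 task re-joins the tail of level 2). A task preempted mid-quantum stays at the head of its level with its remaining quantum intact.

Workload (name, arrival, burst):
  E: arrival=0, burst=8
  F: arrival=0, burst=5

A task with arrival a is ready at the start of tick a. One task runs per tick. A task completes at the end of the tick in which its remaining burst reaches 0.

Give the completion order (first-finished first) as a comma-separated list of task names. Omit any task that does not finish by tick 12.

completion order = E, F

t=0: L0/L1/L2 = EF/-/- → run E
t=1: L0/L1/L2 = EF/-/- → run E
t=2: L0/L1/L2 = EF/-/- → run E
t=3: L0/L1/L2 = F/E/- → run F
t=4: L0/L1/L2 = F/E/- → run F
t=5: L0/L1/L2 = F/E/- → run F
t=6: L0/L1/L2 = -/EF/- → run E
t=7: L0/L1/L2 = -/EF/- → run E
t=8: L0/L1/L2 = -/EF/- → run E
t=9: L0/L1/L2 = -/EF/- → run E
t=10: L0/L1/L2 = -/EF/- → run E
t=11: L0/L1/L2 = -/F/- → run F
t=12: L0/L1/L2 = -/F/- → run F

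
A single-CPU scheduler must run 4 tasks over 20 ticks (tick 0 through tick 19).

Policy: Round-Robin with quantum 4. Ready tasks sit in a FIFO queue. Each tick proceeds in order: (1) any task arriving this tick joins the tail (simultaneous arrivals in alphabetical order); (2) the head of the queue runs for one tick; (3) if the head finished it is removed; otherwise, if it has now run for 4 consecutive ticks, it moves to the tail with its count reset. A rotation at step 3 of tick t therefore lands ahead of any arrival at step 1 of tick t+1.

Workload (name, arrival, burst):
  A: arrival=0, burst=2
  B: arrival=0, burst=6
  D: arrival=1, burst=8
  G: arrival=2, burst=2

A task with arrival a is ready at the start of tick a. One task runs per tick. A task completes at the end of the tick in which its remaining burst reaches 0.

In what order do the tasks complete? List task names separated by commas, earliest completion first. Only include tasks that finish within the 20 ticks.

t=0: queue=[A,B] q_used=0 → run A
t=1: queue=[A,B,D] q_used=1 → run A
t=2: queue=[B,D,G] q_used=0 → run B
t=3: queue=[B,D,G] q_used=1 → run B
t=4: queue=[B,D,G] q_used=2 → run B
t=5: queue=[B,D,G] q_used=3 → run B
t=6: queue=[D,G,B] q_used=0 → run D
t=7: queue=[D,G,B] q_used=1 → run D
t=8: queue=[D,G,B] q_used=2 → run D
t=9: queue=[D,G,B] q_used=3 → run D
t=10: queue=[G,B,D] q_used=0 → run G
t=11: queue=[G,B,D] q_used=1 → run G
t=12: queue=[B,D] q_used=0 → run B
t=13: queue=[B,D] q_used=1 → run B
t=14: queue=[D] q_used=0 → run D
t=15: queue=[D] q_used=1 → run D
t=16: queue=[D] q_used=2 → run D
t=17: queue=[D] q_used=3 → run D
t=18: (idle)
t=19: (idle)

completion order = A, G, B, D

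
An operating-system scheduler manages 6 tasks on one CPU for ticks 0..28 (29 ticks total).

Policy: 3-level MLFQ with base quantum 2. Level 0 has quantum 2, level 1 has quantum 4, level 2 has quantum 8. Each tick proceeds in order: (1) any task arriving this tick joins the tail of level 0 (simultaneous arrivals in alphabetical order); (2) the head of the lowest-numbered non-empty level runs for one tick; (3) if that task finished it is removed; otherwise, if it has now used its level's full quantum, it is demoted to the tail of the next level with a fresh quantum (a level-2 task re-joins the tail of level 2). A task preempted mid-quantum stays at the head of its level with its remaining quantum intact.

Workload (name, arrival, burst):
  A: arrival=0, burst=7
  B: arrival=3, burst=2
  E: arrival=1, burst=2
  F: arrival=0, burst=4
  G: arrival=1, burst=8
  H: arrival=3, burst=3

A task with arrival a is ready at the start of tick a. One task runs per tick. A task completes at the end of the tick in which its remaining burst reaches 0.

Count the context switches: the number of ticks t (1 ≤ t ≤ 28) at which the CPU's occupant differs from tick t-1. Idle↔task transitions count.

t=0: L0/L1/L2 = AF/-/- → run A
t=1: L0/L1/L2 = AFEG/-/- → run A
t=2: L0/L1/L2 = FEG/A/- → run F
t=3: L0/L1/L2 = FEGBH/A/- → run F
t=4: L0/L1/L2 = EGBH/AF/- → run E
t=5: L0/L1/L2 = EGBH/AF/- → run E
t=6: L0/L1/L2 = GBH/AF/- → run G
t=7: L0/L1/L2 = GBH/AF/- → run G
t=8: L0/L1/L2 = BH/AFG/- → run B
t=9: L0/L1/L2 = BH/AFG/- → run B
t=10: L0/L1/L2 = H/AFG/- → run H
t=11: L0/L1/L2 = H/AFG/- → run H
t=12: L0/L1/L2 = -/AFGH/- → run A
t=13: L0/L1/L2 = -/AFGH/- → run A
t=14: L0/L1/L2 = -/AFGH/- → run A
t=15: L0/L1/L2 = -/AFGH/- → run A
t=16: L0/L1/L2 = -/FGH/A → run F
t=17: L0/L1/L2 = -/FGH/A → run F
t=18: L0/L1/L2 = -/GH/A → run G
t=19: L0/L1/L2 = -/GH/A → run G
t=20: L0/L1/L2 = -/GH/A → run G
t=21: L0/L1/L2 = -/GH/A → run G
t=22: L0/L1/L2 = -/H/AG → run H
t=23: L0/L1/L2 = -/-/AG → run A
t=24: L0/L1/L2 = -/-/G → run G
t=25: L0/L1/L2 = -/-/G → run G
t=26: (idle)
t=27: (idle)
t=28: (idle)

context switches = 12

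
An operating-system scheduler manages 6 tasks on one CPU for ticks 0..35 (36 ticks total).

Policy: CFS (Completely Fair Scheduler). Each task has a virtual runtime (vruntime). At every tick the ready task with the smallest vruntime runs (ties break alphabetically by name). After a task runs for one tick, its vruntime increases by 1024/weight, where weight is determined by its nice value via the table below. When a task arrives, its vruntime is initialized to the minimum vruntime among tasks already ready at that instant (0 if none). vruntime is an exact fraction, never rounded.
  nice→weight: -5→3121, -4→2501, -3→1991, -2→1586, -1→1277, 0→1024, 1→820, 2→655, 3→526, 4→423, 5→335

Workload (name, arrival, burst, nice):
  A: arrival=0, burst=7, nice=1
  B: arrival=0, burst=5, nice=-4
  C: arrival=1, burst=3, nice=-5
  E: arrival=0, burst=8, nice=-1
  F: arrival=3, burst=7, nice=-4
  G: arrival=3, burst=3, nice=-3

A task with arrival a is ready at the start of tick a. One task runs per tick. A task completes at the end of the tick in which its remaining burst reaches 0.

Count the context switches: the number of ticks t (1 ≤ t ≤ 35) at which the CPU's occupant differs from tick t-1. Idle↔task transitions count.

context switches = 30

t=0: vr[A=0 B=0 E=0] → run A
t=1: vr[A=256/205 B=0 C=0 E=0] → run B
t=2: vr[A=256/205 B=1024/2501 C=0 E=0] → run C
t=3: vr[A=256/205 B=1024/2501 C=1024/3121 E=0 F=0 G=0] → run E
t=4: vr[A=256/205 B=1024/2501 C=1024/3121 E=1024/1277 F=0 G=0] → run F
t=5: vr[A=256/205 B=1024/2501 C=1024/3121 E=1024/1277 F=1024/2501 G=0] → run G
t=6: vr[A=256/205 B=1024/2501 C=1024/3121 E=1024/1277 F=1024/2501 G=1024/1991] → run C
t=7: vr[A=256/205 B=1024/2501 C=2048/3121 E=1024/1277 F=1024/2501 G=1024/1991] → run B
t=8: vr[A=256/205 B=2048/2501 C=2048/3121 E=1024/1277 F=1024/2501 G=1024/1991] → run F
t=9: vr[A=256/205 B=2048/2501 C=2048/3121 E=1024/1277 F=2048/2501 G=1024/1991] → run G
t=10: vr[A=256/205 B=2048/2501 C=2048/3121 E=1024/1277 F=2048/2501 G=2048/1991] → run C
t=11: vr[A=256/205 B=2048/2501 E=1024/1277 F=2048/2501 G=2048/1991] → run E
t=12: vr[A=256/205 B=2048/2501 E=2048/1277 F=2048/2501 G=2048/1991] → run B
t=13: vr[A=256/205 B=3072/2501 E=2048/1277 F=2048/2501 G=2048/1991] → run F
t=14: vr[A=256/205 B=3072/2501 E=2048/1277 F=3072/2501 G=2048/1991] → run G
t=15: vr[A=256/205 B=3072/2501 E=2048/1277 F=3072/2501] → run B
t=16: vr[A=256/205 B=4096/2501 E=2048/1277 F=3072/2501] → run F
t=17: vr[A=256/205 B=4096/2501 E=2048/1277 F=4096/2501] → run A
t=18: vr[A=512/205 B=4096/2501 E=2048/1277 F=4096/2501] → run E
t=19: vr[A=512/205 B=4096/2501 E=3072/1277 F=4096/2501] → run B
t=20: vr[A=512/205 E=3072/1277 F=4096/2501] → run F
t=21: vr[A=512/205 E=3072/1277 F=5120/2501] → run F
t=22: vr[A=512/205 E=3072/1277 F=6144/2501] → run E
t=23: vr[A=512/205 E=4096/1277 F=6144/2501] → run F
t=24: vr[A=512/205 E=4096/1277] → run A
t=25: vr[A=768/205 E=4096/1277] → run E
t=26: vr[A=768/205 E=5120/1277] → run A
t=27: vr[A=1024/205 E=5120/1277] → run E
t=28: vr[A=1024/205 E=6144/1277] → run E
t=29: vr[A=1024/205 E=7168/1277] → run A
t=30: vr[A=256/41 E=7168/1277] → run E
t=31: vr[A=256/41] → run A
t=32: vr[A=1536/205] → run A
t=33: (idle)
t=34: (idle)
t=35: (idle)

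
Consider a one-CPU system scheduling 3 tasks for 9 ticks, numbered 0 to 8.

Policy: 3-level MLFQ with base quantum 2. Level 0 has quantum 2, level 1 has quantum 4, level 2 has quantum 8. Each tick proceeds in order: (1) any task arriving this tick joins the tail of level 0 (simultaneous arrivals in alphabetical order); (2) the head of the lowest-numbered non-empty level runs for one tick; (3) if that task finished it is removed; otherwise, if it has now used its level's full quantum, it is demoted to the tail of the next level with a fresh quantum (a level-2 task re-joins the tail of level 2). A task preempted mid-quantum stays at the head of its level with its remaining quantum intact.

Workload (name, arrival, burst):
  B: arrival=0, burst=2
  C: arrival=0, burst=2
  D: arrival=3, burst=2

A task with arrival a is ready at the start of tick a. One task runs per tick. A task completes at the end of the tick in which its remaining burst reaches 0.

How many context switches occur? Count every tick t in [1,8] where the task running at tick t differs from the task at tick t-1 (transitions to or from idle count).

t=0: L0/L1/L2 = BC/-/- → run B
t=1: L0/L1/L2 = BC/-/- → run B
t=2: L0/L1/L2 = C/-/- → run C
t=3: L0/L1/L2 = CD/-/- → run C
t=4: L0/L1/L2 = D/-/- → run D
t=5: L0/L1/L2 = D/-/- → run D
t=6: (idle)
t=7: (idle)
t=8: (idle)

context switches = 3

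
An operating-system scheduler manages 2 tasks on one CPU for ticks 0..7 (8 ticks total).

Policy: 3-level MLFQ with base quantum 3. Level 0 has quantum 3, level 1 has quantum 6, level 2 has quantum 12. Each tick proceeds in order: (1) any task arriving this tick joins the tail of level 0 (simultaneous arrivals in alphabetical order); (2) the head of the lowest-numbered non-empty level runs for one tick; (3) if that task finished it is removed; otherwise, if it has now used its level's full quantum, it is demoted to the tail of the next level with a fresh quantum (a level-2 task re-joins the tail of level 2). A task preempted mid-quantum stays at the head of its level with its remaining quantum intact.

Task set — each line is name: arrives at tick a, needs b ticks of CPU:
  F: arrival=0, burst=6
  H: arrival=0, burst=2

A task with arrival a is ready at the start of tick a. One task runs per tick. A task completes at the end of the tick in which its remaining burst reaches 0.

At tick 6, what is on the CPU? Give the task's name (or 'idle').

running at tick 6 = F

t=0: L0/L1/L2 = FH/-/- → run F
t=1: L0/L1/L2 = FH/-/- → run F
t=2: L0/L1/L2 = FH/-/- → run F
t=3: L0/L1/L2 = H/F/- → run H
t=4: L0/L1/L2 = H/F/- → run H
t=5: L0/L1/L2 = -/F/- → run F
t=6: L0/L1/L2 = -/F/- → run F
t=7: L0/L1/L2 = -/F/- → run F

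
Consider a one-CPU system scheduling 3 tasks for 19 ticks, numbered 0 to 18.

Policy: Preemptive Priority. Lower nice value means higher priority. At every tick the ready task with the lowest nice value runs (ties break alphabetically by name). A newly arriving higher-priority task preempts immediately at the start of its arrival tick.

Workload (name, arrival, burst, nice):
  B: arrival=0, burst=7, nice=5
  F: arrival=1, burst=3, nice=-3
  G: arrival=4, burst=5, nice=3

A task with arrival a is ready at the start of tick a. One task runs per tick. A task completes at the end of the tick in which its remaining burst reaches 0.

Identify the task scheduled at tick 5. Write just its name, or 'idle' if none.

t=0: ready={B} → run B
t=1: ready={B,F} → run F
t=2: ready={B,F} → run F
t=3: ready={B,F} → run F
t=4: ready={B,G} → run G
t=5: ready={B,G} → run G
t=6: ready={B,G} → run G
t=7: ready={B,G} → run G
t=8: ready={B,G} → run G
t=9: ready={B} → run B
t=10: ready={B} → run B
t=11: ready={B} → run B
t=12: ready={B} → run B
t=13: ready={B} → run B
t=14: ready={B} → run B
t=15: (idle)
t=16: (idle)
t=17: (idle)
t=18: (idle)

running at tick 5 = G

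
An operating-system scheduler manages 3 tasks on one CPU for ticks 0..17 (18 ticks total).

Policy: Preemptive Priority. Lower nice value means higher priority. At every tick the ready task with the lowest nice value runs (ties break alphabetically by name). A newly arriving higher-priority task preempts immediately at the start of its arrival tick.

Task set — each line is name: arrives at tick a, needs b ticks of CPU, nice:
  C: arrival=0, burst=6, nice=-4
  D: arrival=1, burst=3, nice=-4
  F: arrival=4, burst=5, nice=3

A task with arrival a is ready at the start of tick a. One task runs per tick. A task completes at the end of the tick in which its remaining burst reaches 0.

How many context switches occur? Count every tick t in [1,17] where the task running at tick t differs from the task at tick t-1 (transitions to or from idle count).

context switches = 3

t=0: ready={C} → run C
t=1: ready={C,D} → run C
t=2: ready={C,D} → run C
t=3: ready={C,D} → run C
t=4: ready={C,D,F} → run C
t=5: ready={C,D,F} → run C
t=6: ready={D,F} → run D
t=7: ready={D,F} → run D
t=8: ready={D,F} → run D
t=9: ready={F} → run F
t=10: ready={F} → run F
t=11: ready={F} → run F
t=12: ready={F} → run F
t=13: ready={F} → run F
t=14: (idle)
t=15: (idle)
t=16: (idle)
t=17: (idle)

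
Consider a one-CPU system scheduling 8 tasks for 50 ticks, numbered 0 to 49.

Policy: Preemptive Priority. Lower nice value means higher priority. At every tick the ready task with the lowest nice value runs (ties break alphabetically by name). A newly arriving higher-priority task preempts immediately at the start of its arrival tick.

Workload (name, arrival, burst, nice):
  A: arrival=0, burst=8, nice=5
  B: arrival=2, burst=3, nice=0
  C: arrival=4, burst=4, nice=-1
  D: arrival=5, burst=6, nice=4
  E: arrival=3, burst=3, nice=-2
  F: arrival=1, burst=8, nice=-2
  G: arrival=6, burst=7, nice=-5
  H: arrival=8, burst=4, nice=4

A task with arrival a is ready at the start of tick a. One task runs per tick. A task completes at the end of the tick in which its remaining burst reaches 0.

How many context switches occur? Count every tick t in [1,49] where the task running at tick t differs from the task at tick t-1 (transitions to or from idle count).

t=0: ready={A} → run A
t=1: ready={A,F} → run F
t=2: ready={A,B,F} → run F
t=3: ready={A,B,E,F} → run E
t=4: ready={A,B,C,E,F} → run E
t=5: ready={A,B,C,D,E,F} → run E
t=6: ready={A,B,C,D,F,G} → run G
t=7: ready={A,B,C,D,F,G} → run G
t=8: ready={A,B,C,D,F,G,H} → run G
t=9: ready={A,B,C,D,F,G,H} → run G
t=10: ready={A,B,C,D,F,G,H} → run G
t=11: ready={A,B,C,D,F,G,H} → run G
t=12: ready={A,B,C,D,F,G,H} → run G
t=13: ready={A,B,C,D,F,H} → run F
t=14: ready={A,B,C,D,F,H} → run F
t=15: ready={A,B,C,D,F,H} → run F
t=16: ready={A,B,C,D,F,H} → run F
t=17: ready={A,B,C,D,F,H} → run F
t=18: ready={A,B,C,D,F,H} → run F
t=19: ready={A,B,C,D,H} → run C
t=20: ready={A,B,C,D,H} → run C
t=21: ready={A,B,C,D,H} → run C
t=22: ready={A,B,C,D,H} → run C
t=23: ready={A,B,D,H} → run B
t=24: ready={A,B,D,H} → run B
t=25: ready={A,B,D,H} → run B
t=26: ready={A,D,H} → run D
t=27: ready={A,D,H} → run D
t=28: ready={A,D,H} → run D
t=29: ready={A,D,H} → run D
t=30: ready={A,D,H} → run D
t=31: ready={A,D,H} → run D
t=32: ready={A,H} → run H
t=33: ready={A,H} → run H
t=34: ready={A,H} → run H
t=35: ready={A,H} → run H
t=36: ready={A} → run A
t=37: ready={A} → run A
t=38: ready={A} → run A
t=39: ready={A} → run A
t=40: ready={A} → run A
t=41: ready={A} → run A
t=42: ready={A} → run A
t=43: (idle)
t=44: (idle)
t=45: (idle)
t=46: (idle)
t=47: (idle)
t=48: (idle)
t=49: (idle)

context switches = 10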